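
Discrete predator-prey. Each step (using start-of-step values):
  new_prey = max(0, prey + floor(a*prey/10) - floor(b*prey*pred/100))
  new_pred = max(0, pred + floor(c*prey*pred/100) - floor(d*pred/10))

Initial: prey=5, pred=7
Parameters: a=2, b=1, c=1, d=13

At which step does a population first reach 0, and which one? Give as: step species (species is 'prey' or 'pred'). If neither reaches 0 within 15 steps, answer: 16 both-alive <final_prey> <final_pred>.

Answer: 1 pred

Derivation:
Step 1: prey: 5+1-0=6; pred: 7+0-9=0
First extinction: pred at step 1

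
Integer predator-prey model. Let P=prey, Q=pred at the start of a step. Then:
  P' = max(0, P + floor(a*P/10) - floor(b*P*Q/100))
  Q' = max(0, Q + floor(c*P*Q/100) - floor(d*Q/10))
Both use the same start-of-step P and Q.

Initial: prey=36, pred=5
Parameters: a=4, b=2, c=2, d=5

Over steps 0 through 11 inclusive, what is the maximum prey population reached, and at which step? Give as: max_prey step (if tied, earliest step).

Step 1: prey: 36+14-3=47; pred: 5+3-2=6
Step 2: prey: 47+18-5=60; pred: 6+5-3=8
Step 3: prey: 60+24-9=75; pred: 8+9-4=13
Step 4: prey: 75+30-19=86; pred: 13+19-6=26
Step 5: prey: 86+34-44=76; pred: 26+44-13=57
Step 6: prey: 76+30-86=20; pred: 57+86-28=115
Step 7: prey: 20+8-46=0; pred: 115+46-57=104
Step 8: prey: 0+0-0=0; pred: 104+0-52=52
Step 9: prey: 0+0-0=0; pred: 52+0-26=26
Step 10: prey: 0+0-0=0; pred: 26+0-13=13
Step 11: prey: 0+0-0=0; pred: 13+0-6=7
Max prey = 86 at step 4

Answer: 86 4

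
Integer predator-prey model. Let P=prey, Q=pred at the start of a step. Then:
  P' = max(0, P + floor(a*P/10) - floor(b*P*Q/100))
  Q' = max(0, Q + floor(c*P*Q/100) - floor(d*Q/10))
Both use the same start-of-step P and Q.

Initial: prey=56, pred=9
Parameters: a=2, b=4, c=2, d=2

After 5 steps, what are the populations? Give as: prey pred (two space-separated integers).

Step 1: prey: 56+11-20=47; pred: 9+10-1=18
Step 2: prey: 47+9-33=23; pred: 18+16-3=31
Step 3: prey: 23+4-28=0; pred: 31+14-6=39
Step 4: prey: 0+0-0=0; pred: 39+0-7=32
Step 5: prey: 0+0-0=0; pred: 32+0-6=26

Answer: 0 26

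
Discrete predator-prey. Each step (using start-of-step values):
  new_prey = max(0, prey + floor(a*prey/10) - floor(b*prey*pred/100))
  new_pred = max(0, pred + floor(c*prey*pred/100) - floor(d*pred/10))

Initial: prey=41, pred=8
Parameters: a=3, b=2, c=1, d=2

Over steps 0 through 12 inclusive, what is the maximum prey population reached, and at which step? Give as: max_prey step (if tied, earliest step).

Answer: 55 3

Derivation:
Step 1: prey: 41+12-6=47; pred: 8+3-1=10
Step 2: prey: 47+14-9=52; pred: 10+4-2=12
Step 3: prey: 52+15-12=55; pred: 12+6-2=16
Step 4: prey: 55+16-17=54; pred: 16+8-3=21
Step 5: prey: 54+16-22=48; pred: 21+11-4=28
Step 6: prey: 48+14-26=36; pred: 28+13-5=36
Step 7: prey: 36+10-25=21; pred: 36+12-7=41
Step 8: prey: 21+6-17=10; pred: 41+8-8=41
Step 9: prey: 10+3-8=5; pred: 41+4-8=37
Step 10: prey: 5+1-3=3; pred: 37+1-7=31
Step 11: prey: 3+0-1=2; pred: 31+0-6=25
Step 12: prey: 2+0-1=1; pred: 25+0-5=20
Max prey = 55 at step 3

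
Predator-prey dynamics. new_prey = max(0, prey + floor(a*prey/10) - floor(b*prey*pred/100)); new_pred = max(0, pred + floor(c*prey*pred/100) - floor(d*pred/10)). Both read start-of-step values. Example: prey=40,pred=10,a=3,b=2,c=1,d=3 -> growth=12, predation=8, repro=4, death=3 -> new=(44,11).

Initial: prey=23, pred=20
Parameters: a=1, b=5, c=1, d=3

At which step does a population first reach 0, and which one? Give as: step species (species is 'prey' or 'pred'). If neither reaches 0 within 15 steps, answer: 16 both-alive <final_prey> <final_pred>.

Answer: 16 both-alive 1 3

Derivation:
Step 1: prey: 23+2-23=2; pred: 20+4-6=18
Step 2: prey: 2+0-1=1; pred: 18+0-5=13
Step 3: prey: 1+0-0=1; pred: 13+0-3=10
Step 4: prey: 1+0-0=1; pred: 10+0-3=7
Step 5: prey: 1+0-0=1; pred: 7+0-2=5
Step 6: prey: 1+0-0=1; pred: 5+0-1=4
Step 7: prey: 1+0-0=1; pred: 4+0-1=3
Step 8: prey: 1+0-0=1; pred: 3+0-0=3
Steps 9-15: state stable at prey=1, pred=3 (no change)
No extinction within 15 steps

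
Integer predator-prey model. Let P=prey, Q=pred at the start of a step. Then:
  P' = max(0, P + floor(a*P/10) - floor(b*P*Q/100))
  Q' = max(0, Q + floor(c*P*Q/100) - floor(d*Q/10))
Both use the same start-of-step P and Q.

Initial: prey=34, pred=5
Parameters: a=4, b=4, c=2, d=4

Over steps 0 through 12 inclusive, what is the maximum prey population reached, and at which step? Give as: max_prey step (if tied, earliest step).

Answer: 52 3

Derivation:
Step 1: prey: 34+13-6=41; pred: 5+3-2=6
Step 2: prey: 41+16-9=48; pred: 6+4-2=8
Step 3: prey: 48+19-15=52; pred: 8+7-3=12
Step 4: prey: 52+20-24=48; pred: 12+12-4=20
Step 5: prey: 48+19-38=29; pred: 20+19-8=31
Step 6: prey: 29+11-35=5; pred: 31+17-12=36
Step 7: prey: 5+2-7=0; pred: 36+3-14=25
Step 8: prey: 0+0-0=0; pred: 25+0-10=15
Step 9: prey: 0+0-0=0; pred: 15+0-6=9
Step 10: prey: 0+0-0=0; pred: 9+0-3=6
Step 11: prey: 0+0-0=0; pred: 6+0-2=4
Step 12: prey: 0+0-0=0; pred: 4+0-1=3
Max prey = 52 at step 3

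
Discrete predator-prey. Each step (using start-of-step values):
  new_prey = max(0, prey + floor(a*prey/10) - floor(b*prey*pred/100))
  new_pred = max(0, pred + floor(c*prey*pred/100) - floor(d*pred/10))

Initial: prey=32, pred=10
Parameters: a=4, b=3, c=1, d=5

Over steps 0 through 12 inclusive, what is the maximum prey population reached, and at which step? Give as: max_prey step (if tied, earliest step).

Answer: 125 8

Derivation:
Step 1: prey: 32+12-9=35; pred: 10+3-5=8
Step 2: prey: 35+14-8=41; pred: 8+2-4=6
Step 3: prey: 41+16-7=50; pred: 6+2-3=5
Step 4: prey: 50+20-7=63; pred: 5+2-2=5
Step 5: prey: 63+25-9=79; pred: 5+3-2=6
Step 6: prey: 79+31-14=96; pred: 6+4-3=7
Step 7: prey: 96+38-20=114; pred: 7+6-3=10
Step 8: prey: 114+45-34=125; pred: 10+11-5=16
Step 9: prey: 125+50-60=115; pred: 16+20-8=28
Step 10: prey: 115+46-96=65; pred: 28+32-14=46
Step 11: prey: 65+26-89=2; pred: 46+29-23=52
Step 12: prey: 2+0-3=0; pred: 52+1-26=27
Max prey = 125 at step 8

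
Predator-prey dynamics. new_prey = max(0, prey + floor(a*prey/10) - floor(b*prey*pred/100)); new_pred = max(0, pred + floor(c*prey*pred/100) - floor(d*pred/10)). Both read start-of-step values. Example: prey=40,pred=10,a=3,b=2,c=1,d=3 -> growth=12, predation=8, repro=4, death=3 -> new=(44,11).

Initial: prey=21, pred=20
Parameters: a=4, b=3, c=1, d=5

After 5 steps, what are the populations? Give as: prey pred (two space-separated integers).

Step 1: prey: 21+8-12=17; pred: 20+4-10=14
Step 2: prey: 17+6-7=16; pred: 14+2-7=9
Step 3: prey: 16+6-4=18; pred: 9+1-4=6
Step 4: prey: 18+7-3=22; pred: 6+1-3=4
Step 5: prey: 22+8-2=28; pred: 4+0-2=2

Answer: 28 2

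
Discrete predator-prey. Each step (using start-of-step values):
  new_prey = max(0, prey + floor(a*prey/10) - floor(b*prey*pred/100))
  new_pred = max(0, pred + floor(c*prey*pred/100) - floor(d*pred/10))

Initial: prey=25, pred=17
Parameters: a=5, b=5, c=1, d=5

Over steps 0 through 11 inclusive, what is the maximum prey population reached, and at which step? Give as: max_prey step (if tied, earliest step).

Answer: 220 11

Derivation:
Step 1: prey: 25+12-21=16; pred: 17+4-8=13
Step 2: prey: 16+8-10=14; pred: 13+2-6=9
Step 3: prey: 14+7-6=15; pred: 9+1-4=6
Step 4: prey: 15+7-4=18; pred: 6+0-3=3
Step 5: prey: 18+9-2=25; pred: 3+0-1=2
Step 6: prey: 25+12-2=35; pred: 2+0-1=1
Step 7: prey: 35+17-1=51; pred: 1+0-0=1
Step 8: prey: 51+25-2=74; pred: 1+0-0=1
Step 9: prey: 74+37-3=108; pred: 1+0-0=1
Step 10: prey: 108+54-5=157; pred: 1+1-0=2
Step 11: prey: 157+78-15=220; pred: 2+3-1=4
Max prey = 220 at step 11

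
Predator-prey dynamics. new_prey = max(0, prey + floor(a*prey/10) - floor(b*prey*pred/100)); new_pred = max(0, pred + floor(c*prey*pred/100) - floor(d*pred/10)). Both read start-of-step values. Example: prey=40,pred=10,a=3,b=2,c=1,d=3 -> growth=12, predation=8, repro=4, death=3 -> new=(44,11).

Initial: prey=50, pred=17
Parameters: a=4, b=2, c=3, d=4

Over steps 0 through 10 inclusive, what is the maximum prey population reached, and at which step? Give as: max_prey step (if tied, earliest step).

Step 1: prey: 50+20-17=53; pred: 17+25-6=36
Step 2: prey: 53+21-38=36; pred: 36+57-14=79
Step 3: prey: 36+14-56=0; pred: 79+85-31=133
Step 4: prey: 0+0-0=0; pred: 133+0-53=80
Step 5: prey: 0+0-0=0; pred: 80+0-32=48
Step 6: prey: 0+0-0=0; pred: 48+0-19=29
Step 7: prey: 0+0-0=0; pred: 29+0-11=18
Step 8: prey: 0+0-0=0; pred: 18+0-7=11
Step 9: prey: 0+0-0=0; pred: 11+0-4=7
Step 10: prey: 0+0-0=0; pred: 7+0-2=5
Max prey = 53 at step 1

Answer: 53 1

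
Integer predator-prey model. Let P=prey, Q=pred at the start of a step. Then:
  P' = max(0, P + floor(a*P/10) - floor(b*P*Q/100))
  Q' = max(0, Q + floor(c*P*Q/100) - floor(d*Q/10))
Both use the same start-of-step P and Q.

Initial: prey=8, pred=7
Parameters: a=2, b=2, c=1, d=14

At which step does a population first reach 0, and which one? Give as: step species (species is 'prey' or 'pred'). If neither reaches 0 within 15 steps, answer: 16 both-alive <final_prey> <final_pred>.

Answer: 1 pred

Derivation:
Step 1: prey: 8+1-1=8; pred: 7+0-9=0
First extinction: pred at step 1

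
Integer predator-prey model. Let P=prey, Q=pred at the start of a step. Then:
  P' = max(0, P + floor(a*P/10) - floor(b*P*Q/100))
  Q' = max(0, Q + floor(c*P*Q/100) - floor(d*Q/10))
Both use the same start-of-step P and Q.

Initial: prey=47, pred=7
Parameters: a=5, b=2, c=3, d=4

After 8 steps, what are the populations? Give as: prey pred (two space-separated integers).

Answer: 0 34

Derivation:
Step 1: prey: 47+23-6=64; pred: 7+9-2=14
Step 2: prey: 64+32-17=79; pred: 14+26-5=35
Step 3: prey: 79+39-55=63; pred: 35+82-14=103
Step 4: prey: 63+31-129=0; pred: 103+194-41=256
Step 5: prey: 0+0-0=0; pred: 256+0-102=154
Step 6: prey: 0+0-0=0; pred: 154+0-61=93
Step 7: prey: 0+0-0=0; pred: 93+0-37=56
Step 8: prey: 0+0-0=0; pred: 56+0-22=34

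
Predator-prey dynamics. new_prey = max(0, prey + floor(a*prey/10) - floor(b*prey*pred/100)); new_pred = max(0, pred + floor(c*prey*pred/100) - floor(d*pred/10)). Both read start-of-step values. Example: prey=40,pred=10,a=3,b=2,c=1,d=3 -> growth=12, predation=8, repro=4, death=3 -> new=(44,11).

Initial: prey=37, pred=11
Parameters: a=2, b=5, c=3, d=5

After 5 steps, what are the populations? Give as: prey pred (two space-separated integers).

Answer: 1 4

Derivation:
Step 1: prey: 37+7-20=24; pred: 11+12-5=18
Step 2: prey: 24+4-21=7; pred: 18+12-9=21
Step 3: prey: 7+1-7=1; pred: 21+4-10=15
Step 4: prey: 1+0-0=1; pred: 15+0-7=8
Step 5: prey: 1+0-0=1; pred: 8+0-4=4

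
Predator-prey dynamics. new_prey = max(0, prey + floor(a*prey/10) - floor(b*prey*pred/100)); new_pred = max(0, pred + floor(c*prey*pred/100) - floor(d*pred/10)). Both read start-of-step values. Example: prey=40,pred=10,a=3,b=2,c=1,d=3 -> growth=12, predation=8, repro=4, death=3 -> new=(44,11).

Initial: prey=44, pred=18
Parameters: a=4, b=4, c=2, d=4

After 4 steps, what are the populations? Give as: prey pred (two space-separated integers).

Answer: 0 16

Derivation:
Step 1: prey: 44+17-31=30; pred: 18+15-7=26
Step 2: prey: 30+12-31=11; pred: 26+15-10=31
Step 3: prey: 11+4-13=2; pred: 31+6-12=25
Step 4: prey: 2+0-2=0; pred: 25+1-10=16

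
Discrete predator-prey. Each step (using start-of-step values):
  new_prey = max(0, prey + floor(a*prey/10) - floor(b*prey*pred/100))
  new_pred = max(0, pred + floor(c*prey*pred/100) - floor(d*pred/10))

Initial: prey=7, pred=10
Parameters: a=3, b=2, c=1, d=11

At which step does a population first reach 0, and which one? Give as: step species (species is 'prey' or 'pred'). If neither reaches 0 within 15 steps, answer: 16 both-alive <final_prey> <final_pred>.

Answer: 1 pred

Derivation:
Step 1: prey: 7+2-1=8; pred: 10+0-11=0
First extinction: pred at step 1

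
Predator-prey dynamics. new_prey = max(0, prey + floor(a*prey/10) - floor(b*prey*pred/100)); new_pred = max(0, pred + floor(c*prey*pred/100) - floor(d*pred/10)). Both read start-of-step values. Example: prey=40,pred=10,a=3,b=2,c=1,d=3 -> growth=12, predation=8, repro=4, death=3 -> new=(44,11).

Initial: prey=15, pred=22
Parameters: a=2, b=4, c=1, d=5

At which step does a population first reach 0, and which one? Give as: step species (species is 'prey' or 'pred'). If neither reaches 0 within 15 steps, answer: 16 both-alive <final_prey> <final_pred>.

Answer: 16 both-alive 3 1

Derivation:
Step 1: prey: 15+3-13=5; pred: 22+3-11=14
Step 2: prey: 5+1-2=4; pred: 14+0-7=7
Step 3: prey: 4+0-1=3; pred: 7+0-3=4
Step 4: prey: 3+0-0=3; pred: 4+0-2=2
Step 5: prey: 3+0-0=3; pred: 2+0-1=1
Step 6: prey: 3+0-0=3; pred: 1+0-0=1
Steps 7-15: state stable at prey=3, pred=1 (no change)
No extinction within 15 steps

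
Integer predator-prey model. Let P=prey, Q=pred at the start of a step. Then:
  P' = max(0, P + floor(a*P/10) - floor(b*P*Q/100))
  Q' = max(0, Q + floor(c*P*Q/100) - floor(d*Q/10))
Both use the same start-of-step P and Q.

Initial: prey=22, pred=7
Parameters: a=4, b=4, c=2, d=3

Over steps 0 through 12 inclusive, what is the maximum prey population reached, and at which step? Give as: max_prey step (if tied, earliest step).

Answer: 27 3

Derivation:
Step 1: prey: 22+8-6=24; pred: 7+3-2=8
Step 2: prey: 24+9-7=26; pred: 8+3-2=9
Step 3: prey: 26+10-9=27; pred: 9+4-2=11
Step 4: prey: 27+10-11=26; pred: 11+5-3=13
Step 5: prey: 26+10-13=23; pred: 13+6-3=16
Step 6: prey: 23+9-14=18; pred: 16+7-4=19
Step 7: prey: 18+7-13=12; pred: 19+6-5=20
Step 8: prey: 12+4-9=7; pred: 20+4-6=18
Step 9: prey: 7+2-5=4; pred: 18+2-5=15
Step 10: prey: 4+1-2=3; pred: 15+1-4=12
Step 11: prey: 3+1-1=3; pred: 12+0-3=9
Step 12: prey: 3+1-1=3; pred: 9+0-2=7
Max prey = 27 at step 3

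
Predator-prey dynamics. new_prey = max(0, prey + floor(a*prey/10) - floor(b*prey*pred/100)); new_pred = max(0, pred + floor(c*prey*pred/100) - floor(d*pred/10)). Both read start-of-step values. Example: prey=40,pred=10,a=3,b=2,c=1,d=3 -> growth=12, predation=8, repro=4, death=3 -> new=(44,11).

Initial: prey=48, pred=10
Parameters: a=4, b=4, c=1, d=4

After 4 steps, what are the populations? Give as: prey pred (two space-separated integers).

Step 1: prey: 48+19-19=48; pred: 10+4-4=10
Step 2: prey: 48+19-19=48; pred: 10+4-4=10
Step 3: prey: 48+19-19=48; pred: 10+4-4=10
Step 4: prey: 48+19-19=48; pred: 10+4-4=10

Answer: 48 10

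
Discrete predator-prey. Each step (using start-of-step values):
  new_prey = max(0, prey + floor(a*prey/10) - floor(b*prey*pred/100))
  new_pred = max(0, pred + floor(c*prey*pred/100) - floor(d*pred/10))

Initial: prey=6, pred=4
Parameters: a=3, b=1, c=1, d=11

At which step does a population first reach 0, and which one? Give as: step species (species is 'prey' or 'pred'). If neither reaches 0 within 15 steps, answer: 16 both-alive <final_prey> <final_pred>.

Step 1: prey: 6+1-0=7; pred: 4+0-4=0
First extinction: pred at step 1

Answer: 1 pred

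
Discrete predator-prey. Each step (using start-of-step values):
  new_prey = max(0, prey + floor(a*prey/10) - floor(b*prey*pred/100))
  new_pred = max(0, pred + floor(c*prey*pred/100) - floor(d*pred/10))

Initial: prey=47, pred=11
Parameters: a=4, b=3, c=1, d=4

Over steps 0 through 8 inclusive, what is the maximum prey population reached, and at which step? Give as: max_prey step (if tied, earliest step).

Step 1: prey: 47+18-15=50; pred: 11+5-4=12
Step 2: prey: 50+20-18=52; pred: 12+6-4=14
Step 3: prey: 52+20-21=51; pred: 14+7-5=16
Step 4: prey: 51+20-24=47; pred: 16+8-6=18
Step 5: prey: 47+18-25=40; pred: 18+8-7=19
Step 6: prey: 40+16-22=34; pred: 19+7-7=19
Step 7: prey: 34+13-19=28; pred: 19+6-7=18
Step 8: prey: 28+11-15=24; pred: 18+5-7=16
Max prey = 52 at step 2

Answer: 52 2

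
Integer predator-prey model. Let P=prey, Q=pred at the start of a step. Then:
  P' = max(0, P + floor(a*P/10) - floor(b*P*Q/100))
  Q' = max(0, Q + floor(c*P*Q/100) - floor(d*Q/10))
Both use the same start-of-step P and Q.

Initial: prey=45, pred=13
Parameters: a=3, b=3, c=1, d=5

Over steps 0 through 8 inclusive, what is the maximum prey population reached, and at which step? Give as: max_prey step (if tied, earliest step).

Answer: 67 8

Derivation:
Step 1: prey: 45+13-17=41; pred: 13+5-6=12
Step 2: prey: 41+12-14=39; pred: 12+4-6=10
Step 3: prey: 39+11-11=39; pred: 10+3-5=8
Step 4: prey: 39+11-9=41; pred: 8+3-4=7
Step 5: prey: 41+12-8=45; pred: 7+2-3=6
Step 6: prey: 45+13-8=50; pred: 6+2-3=5
Step 7: prey: 50+15-7=58; pred: 5+2-2=5
Step 8: prey: 58+17-8=67; pred: 5+2-2=5
Max prey = 67 at step 8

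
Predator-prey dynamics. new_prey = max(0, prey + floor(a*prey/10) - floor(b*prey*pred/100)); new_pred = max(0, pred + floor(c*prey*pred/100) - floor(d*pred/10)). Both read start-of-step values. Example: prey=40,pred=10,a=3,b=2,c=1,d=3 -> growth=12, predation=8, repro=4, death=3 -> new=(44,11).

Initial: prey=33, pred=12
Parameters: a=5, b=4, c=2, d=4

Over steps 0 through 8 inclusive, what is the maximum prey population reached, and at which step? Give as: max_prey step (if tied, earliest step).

Step 1: prey: 33+16-15=34; pred: 12+7-4=15
Step 2: prey: 34+17-20=31; pred: 15+10-6=19
Step 3: prey: 31+15-23=23; pred: 19+11-7=23
Step 4: prey: 23+11-21=13; pred: 23+10-9=24
Step 5: prey: 13+6-12=7; pred: 24+6-9=21
Step 6: prey: 7+3-5=5; pred: 21+2-8=15
Step 7: prey: 5+2-3=4; pred: 15+1-6=10
Step 8: prey: 4+2-1=5; pred: 10+0-4=6
Max prey = 34 at step 1

Answer: 34 1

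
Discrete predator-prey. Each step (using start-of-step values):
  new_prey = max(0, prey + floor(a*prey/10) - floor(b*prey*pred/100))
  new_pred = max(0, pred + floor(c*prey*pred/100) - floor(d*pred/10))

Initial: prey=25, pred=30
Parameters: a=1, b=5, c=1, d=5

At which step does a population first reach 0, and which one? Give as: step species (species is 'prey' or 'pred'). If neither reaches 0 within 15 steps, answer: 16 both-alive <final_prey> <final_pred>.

Step 1: prey: 25+2-37=0; pred: 30+7-15=22
First extinction: prey at step 1

Answer: 1 prey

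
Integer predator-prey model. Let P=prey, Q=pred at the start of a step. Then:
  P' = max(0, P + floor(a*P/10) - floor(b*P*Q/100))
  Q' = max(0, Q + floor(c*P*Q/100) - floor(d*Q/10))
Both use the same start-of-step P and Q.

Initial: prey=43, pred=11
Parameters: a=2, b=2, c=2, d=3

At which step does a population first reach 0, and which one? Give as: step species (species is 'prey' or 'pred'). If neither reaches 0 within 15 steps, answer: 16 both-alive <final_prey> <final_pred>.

Step 1: prey: 43+8-9=42; pred: 11+9-3=17
Step 2: prey: 42+8-14=36; pred: 17+14-5=26
Step 3: prey: 36+7-18=25; pred: 26+18-7=37
Step 4: prey: 25+5-18=12; pred: 37+18-11=44
Step 5: prey: 12+2-10=4; pred: 44+10-13=41
Step 6: prey: 4+0-3=1; pred: 41+3-12=32
Step 7: prey: 1+0-0=1; pred: 32+0-9=23
Step 8: prey: 1+0-0=1; pred: 23+0-6=17
Step 9: prey: 1+0-0=1; pred: 17+0-5=12
Step 10: prey: 1+0-0=1; pred: 12+0-3=9
Step 11: prey: 1+0-0=1; pred: 9+0-2=7
Step 12: prey: 1+0-0=1; pred: 7+0-2=5
Step 13: prey: 1+0-0=1; pred: 5+0-1=4
Step 14: prey: 1+0-0=1; pred: 4+0-1=3
Step 15: prey: 1+0-0=1; pred: 3+0-0=3
No extinction within 15 steps

Answer: 16 both-alive 1 3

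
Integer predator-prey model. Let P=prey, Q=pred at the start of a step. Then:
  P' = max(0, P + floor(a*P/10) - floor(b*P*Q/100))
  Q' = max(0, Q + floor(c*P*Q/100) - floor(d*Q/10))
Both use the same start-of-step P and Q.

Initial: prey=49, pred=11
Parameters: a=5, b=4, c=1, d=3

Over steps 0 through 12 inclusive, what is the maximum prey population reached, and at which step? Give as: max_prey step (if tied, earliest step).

Step 1: prey: 49+24-21=52; pred: 11+5-3=13
Step 2: prey: 52+26-27=51; pred: 13+6-3=16
Step 3: prey: 51+25-32=44; pred: 16+8-4=20
Step 4: prey: 44+22-35=31; pred: 20+8-6=22
Step 5: prey: 31+15-27=19; pred: 22+6-6=22
Step 6: prey: 19+9-16=12; pred: 22+4-6=20
Step 7: prey: 12+6-9=9; pred: 20+2-6=16
Step 8: prey: 9+4-5=8; pred: 16+1-4=13
Step 9: prey: 8+4-4=8; pred: 13+1-3=11
Step 10: prey: 8+4-3=9; pred: 11+0-3=8
Step 11: prey: 9+4-2=11; pred: 8+0-2=6
Step 12: prey: 11+5-2=14; pred: 6+0-1=5
Max prey = 52 at step 1

Answer: 52 1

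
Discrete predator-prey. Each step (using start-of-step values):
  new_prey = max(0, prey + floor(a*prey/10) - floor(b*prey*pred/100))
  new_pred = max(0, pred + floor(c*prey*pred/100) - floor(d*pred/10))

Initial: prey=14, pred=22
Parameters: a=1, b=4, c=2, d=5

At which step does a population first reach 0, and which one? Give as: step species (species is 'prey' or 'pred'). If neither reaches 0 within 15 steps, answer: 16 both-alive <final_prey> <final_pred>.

Step 1: prey: 14+1-12=3; pred: 22+6-11=17
Step 2: prey: 3+0-2=1; pred: 17+1-8=10
Step 3: prey: 1+0-0=1; pred: 10+0-5=5
Step 4: prey: 1+0-0=1; pred: 5+0-2=3
Step 5: prey: 1+0-0=1; pred: 3+0-1=2
Step 6: prey: 1+0-0=1; pred: 2+0-1=1
Step 7: prey: 1+0-0=1; pred: 1+0-0=1
Steps 8-15: state stable at prey=1, pred=1 (no change)
No extinction within 15 steps

Answer: 16 both-alive 1 1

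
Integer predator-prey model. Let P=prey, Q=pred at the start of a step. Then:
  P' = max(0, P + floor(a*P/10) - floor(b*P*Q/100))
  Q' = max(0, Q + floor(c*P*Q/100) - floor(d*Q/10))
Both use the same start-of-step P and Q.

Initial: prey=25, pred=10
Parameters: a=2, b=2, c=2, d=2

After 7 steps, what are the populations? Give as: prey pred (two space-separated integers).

Step 1: prey: 25+5-5=25; pred: 10+5-2=13
Step 2: prey: 25+5-6=24; pred: 13+6-2=17
Step 3: prey: 24+4-8=20; pred: 17+8-3=22
Step 4: prey: 20+4-8=16; pred: 22+8-4=26
Step 5: prey: 16+3-8=11; pred: 26+8-5=29
Step 6: prey: 11+2-6=7; pred: 29+6-5=30
Step 7: prey: 7+1-4=4; pred: 30+4-6=28

Answer: 4 28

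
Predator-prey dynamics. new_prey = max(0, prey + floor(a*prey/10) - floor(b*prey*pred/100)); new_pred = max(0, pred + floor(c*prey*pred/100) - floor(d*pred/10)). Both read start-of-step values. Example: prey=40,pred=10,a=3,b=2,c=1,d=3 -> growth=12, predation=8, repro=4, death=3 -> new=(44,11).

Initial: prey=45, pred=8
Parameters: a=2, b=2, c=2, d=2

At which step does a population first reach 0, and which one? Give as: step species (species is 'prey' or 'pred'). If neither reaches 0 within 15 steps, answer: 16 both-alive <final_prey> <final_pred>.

Answer: 6 prey

Derivation:
Step 1: prey: 45+9-7=47; pred: 8+7-1=14
Step 2: prey: 47+9-13=43; pred: 14+13-2=25
Step 3: prey: 43+8-21=30; pred: 25+21-5=41
Step 4: prey: 30+6-24=12; pred: 41+24-8=57
Step 5: prey: 12+2-13=1; pred: 57+13-11=59
Step 6: prey: 1+0-1=0; pred: 59+1-11=49
First extinction: prey at step 6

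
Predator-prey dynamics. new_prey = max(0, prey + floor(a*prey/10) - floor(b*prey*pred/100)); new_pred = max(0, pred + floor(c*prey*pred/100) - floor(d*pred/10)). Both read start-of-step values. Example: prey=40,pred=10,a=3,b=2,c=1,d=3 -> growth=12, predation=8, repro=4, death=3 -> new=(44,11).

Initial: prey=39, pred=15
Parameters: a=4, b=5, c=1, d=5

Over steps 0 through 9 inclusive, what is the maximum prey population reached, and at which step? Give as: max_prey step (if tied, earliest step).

Step 1: prey: 39+15-29=25; pred: 15+5-7=13
Step 2: prey: 25+10-16=19; pred: 13+3-6=10
Step 3: prey: 19+7-9=17; pred: 10+1-5=6
Step 4: prey: 17+6-5=18; pred: 6+1-3=4
Step 5: prey: 18+7-3=22; pred: 4+0-2=2
Step 6: prey: 22+8-2=28; pred: 2+0-1=1
Step 7: prey: 28+11-1=38; pred: 1+0-0=1
Step 8: prey: 38+15-1=52; pred: 1+0-0=1
Step 9: prey: 52+20-2=70; pred: 1+0-0=1
Max prey = 70 at step 9

Answer: 70 9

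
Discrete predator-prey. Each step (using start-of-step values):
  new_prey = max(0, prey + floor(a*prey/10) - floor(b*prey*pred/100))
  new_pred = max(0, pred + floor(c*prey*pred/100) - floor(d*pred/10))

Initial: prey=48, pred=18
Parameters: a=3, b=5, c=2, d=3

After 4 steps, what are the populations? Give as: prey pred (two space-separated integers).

Step 1: prey: 48+14-43=19; pred: 18+17-5=30
Step 2: prey: 19+5-28=0; pred: 30+11-9=32
Step 3: prey: 0+0-0=0; pred: 32+0-9=23
Step 4: prey: 0+0-0=0; pred: 23+0-6=17

Answer: 0 17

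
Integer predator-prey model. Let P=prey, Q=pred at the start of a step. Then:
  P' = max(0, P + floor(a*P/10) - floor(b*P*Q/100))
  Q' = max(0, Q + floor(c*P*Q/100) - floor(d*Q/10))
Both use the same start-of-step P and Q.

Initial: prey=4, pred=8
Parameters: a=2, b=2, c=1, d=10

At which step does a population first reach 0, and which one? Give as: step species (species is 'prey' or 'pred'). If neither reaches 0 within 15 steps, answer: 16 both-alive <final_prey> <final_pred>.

Answer: 1 pred

Derivation:
Step 1: prey: 4+0-0=4; pred: 8+0-8=0
First extinction: pred at step 1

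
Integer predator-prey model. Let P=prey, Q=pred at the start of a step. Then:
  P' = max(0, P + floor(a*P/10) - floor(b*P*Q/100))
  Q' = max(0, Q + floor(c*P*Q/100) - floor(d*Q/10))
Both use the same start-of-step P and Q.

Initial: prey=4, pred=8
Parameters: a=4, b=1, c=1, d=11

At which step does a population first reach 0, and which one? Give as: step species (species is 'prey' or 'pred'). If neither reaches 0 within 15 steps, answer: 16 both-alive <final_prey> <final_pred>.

Step 1: prey: 4+1-0=5; pred: 8+0-8=0
First extinction: pred at step 1

Answer: 1 pred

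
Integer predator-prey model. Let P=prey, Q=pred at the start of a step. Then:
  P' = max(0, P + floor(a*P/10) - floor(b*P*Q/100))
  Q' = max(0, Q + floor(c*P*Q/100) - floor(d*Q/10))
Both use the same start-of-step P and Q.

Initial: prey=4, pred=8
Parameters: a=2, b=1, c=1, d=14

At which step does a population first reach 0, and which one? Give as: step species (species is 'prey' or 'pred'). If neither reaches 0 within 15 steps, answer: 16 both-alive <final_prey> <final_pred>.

Step 1: prey: 4+0-0=4; pred: 8+0-11=0
First extinction: pred at step 1

Answer: 1 pred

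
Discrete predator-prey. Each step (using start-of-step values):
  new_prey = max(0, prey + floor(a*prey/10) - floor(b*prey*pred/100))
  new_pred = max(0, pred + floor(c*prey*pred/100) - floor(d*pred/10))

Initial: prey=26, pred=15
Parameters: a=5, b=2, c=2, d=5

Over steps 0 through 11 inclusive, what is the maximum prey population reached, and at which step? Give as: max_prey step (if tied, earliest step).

Step 1: prey: 26+13-7=32; pred: 15+7-7=15
Step 2: prey: 32+16-9=39; pred: 15+9-7=17
Step 3: prey: 39+19-13=45; pred: 17+13-8=22
Step 4: prey: 45+22-19=48; pred: 22+19-11=30
Step 5: prey: 48+24-28=44; pred: 30+28-15=43
Step 6: prey: 44+22-37=29; pred: 43+37-21=59
Step 7: prey: 29+14-34=9; pred: 59+34-29=64
Step 8: prey: 9+4-11=2; pred: 64+11-32=43
Step 9: prey: 2+1-1=2; pred: 43+1-21=23
Step 10: prey: 2+1-0=3; pred: 23+0-11=12
Step 11: prey: 3+1-0=4; pred: 12+0-6=6
Max prey = 48 at step 4

Answer: 48 4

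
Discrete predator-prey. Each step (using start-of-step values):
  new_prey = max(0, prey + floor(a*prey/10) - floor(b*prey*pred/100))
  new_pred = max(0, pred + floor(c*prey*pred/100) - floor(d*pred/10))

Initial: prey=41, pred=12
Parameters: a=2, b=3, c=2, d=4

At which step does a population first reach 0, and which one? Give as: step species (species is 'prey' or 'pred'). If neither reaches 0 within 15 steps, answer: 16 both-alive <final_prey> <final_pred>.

Step 1: prey: 41+8-14=35; pred: 12+9-4=17
Step 2: prey: 35+7-17=25; pred: 17+11-6=22
Step 3: prey: 25+5-16=14; pred: 22+11-8=25
Step 4: prey: 14+2-10=6; pred: 25+7-10=22
Step 5: prey: 6+1-3=4; pred: 22+2-8=16
Step 6: prey: 4+0-1=3; pred: 16+1-6=11
Step 7: prey: 3+0-0=3; pred: 11+0-4=7
Step 8: prey: 3+0-0=3; pred: 7+0-2=5
Step 9: prey: 3+0-0=3; pred: 5+0-2=3
Step 10: prey: 3+0-0=3; pred: 3+0-1=2
Step 11: prey: 3+0-0=3; pred: 2+0-0=2
Steps 12-15: state stable at prey=3, pred=2 (no change)
No extinction within 15 steps

Answer: 16 both-alive 3 2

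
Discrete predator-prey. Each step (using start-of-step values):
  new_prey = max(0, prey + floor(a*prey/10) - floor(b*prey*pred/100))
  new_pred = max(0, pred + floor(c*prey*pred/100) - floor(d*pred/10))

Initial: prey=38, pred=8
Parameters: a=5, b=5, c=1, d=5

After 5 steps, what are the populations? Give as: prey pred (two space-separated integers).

Answer: 93 6

Derivation:
Step 1: prey: 38+19-15=42; pred: 8+3-4=7
Step 2: prey: 42+21-14=49; pred: 7+2-3=6
Step 3: prey: 49+24-14=59; pred: 6+2-3=5
Step 4: prey: 59+29-14=74; pred: 5+2-2=5
Step 5: prey: 74+37-18=93; pred: 5+3-2=6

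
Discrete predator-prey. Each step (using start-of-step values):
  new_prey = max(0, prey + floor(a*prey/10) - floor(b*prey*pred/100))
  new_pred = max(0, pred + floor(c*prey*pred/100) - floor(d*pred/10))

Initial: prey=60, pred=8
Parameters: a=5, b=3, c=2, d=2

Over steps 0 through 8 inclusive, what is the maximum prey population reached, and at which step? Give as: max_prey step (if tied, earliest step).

Answer: 78 2

Derivation:
Step 1: prey: 60+30-14=76; pred: 8+9-1=16
Step 2: prey: 76+38-36=78; pred: 16+24-3=37
Step 3: prey: 78+39-86=31; pred: 37+57-7=87
Step 4: prey: 31+15-80=0; pred: 87+53-17=123
Step 5: prey: 0+0-0=0; pred: 123+0-24=99
Step 6: prey: 0+0-0=0; pred: 99+0-19=80
Step 7: prey: 0+0-0=0; pred: 80+0-16=64
Step 8: prey: 0+0-0=0; pred: 64+0-12=52
Max prey = 78 at step 2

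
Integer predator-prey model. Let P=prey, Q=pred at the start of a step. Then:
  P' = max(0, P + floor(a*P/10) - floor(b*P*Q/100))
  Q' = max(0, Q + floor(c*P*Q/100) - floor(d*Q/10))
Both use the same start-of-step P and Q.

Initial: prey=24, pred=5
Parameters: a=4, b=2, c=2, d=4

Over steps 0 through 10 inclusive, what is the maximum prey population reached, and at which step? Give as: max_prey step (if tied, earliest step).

Step 1: prey: 24+9-2=31; pred: 5+2-2=5
Step 2: prey: 31+12-3=40; pred: 5+3-2=6
Step 3: prey: 40+16-4=52; pred: 6+4-2=8
Step 4: prey: 52+20-8=64; pred: 8+8-3=13
Step 5: prey: 64+25-16=73; pred: 13+16-5=24
Step 6: prey: 73+29-35=67; pred: 24+35-9=50
Step 7: prey: 67+26-67=26; pred: 50+67-20=97
Step 8: prey: 26+10-50=0; pred: 97+50-38=109
Step 9: prey: 0+0-0=0; pred: 109+0-43=66
Step 10: prey: 0+0-0=0; pred: 66+0-26=40
Max prey = 73 at step 5

Answer: 73 5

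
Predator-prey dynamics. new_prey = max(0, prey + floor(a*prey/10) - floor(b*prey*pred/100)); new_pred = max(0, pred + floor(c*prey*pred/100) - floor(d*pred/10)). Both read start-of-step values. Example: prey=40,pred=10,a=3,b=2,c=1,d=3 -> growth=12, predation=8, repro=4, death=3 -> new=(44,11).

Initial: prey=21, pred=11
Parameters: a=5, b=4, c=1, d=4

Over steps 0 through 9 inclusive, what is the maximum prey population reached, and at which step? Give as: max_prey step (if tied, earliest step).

Answer: 130 9

Derivation:
Step 1: prey: 21+10-9=22; pred: 11+2-4=9
Step 2: prey: 22+11-7=26; pred: 9+1-3=7
Step 3: prey: 26+13-7=32; pred: 7+1-2=6
Step 4: prey: 32+16-7=41; pred: 6+1-2=5
Step 5: prey: 41+20-8=53; pred: 5+2-2=5
Step 6: prey: 53+26-10=69; pred: 5+2-2=5
Step 7: prey: 69+34-13=90; pred: 5+3-2=6
Step 8: prey: 90+45-21=114; pred: 6+5-2=9
Step 9: prey: 114+57-41=130; pred: 9+10-3=16
Max prey = 130 at step 9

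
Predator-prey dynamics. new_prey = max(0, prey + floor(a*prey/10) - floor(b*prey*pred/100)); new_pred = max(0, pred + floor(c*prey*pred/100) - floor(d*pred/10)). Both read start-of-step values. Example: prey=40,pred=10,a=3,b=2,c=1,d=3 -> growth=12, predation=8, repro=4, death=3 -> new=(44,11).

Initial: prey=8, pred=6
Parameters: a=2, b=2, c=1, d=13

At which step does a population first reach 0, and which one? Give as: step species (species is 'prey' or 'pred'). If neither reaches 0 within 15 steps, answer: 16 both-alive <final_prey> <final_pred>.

Step 1: prey: 8+1-0=9; pred: 6+0-7=0
First extinction: pred at step 1

Answer: 1 pred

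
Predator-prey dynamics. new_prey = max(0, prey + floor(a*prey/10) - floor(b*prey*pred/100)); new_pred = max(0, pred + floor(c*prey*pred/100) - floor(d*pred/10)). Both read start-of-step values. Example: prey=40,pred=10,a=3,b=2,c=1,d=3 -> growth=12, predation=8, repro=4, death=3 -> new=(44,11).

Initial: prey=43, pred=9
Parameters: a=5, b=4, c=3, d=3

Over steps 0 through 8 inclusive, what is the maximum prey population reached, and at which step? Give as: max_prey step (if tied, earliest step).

Step 1: prey: 43+21-15=49; pred: 9+11-2=18
Step 2: prey: 49+24-35=38; pred: 18+26-5=39
Step 3: prey: 38+19-59=0; pred: 39+44-11=72
Step 4: prey: 0+0-0=0; pred: 72+0-21=51
Step 5: prey: 0+0-0=0; pred: 51+0-15=36
Step 6: prey: 0+0-0=0; pred: 36+0-10=26
Step 7: prey: 0+0-0=0; pred: 26+0-7=19
Step 8: prey: 0+0-0=0; pred: 19+0-5=14
Max prey = 49 at step 1

Answer: 49 1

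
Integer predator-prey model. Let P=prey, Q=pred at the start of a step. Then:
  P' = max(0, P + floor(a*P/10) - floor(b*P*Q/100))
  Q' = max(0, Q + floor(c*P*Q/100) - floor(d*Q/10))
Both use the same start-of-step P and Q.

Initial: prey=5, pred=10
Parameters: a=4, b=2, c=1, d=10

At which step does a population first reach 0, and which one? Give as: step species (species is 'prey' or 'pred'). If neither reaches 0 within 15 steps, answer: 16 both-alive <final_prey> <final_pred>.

Answer: 1 pred

Derivation:
Step 1: prey: 5+2-1=6; pred: 10+0-10=0
First extinction: pred at step 1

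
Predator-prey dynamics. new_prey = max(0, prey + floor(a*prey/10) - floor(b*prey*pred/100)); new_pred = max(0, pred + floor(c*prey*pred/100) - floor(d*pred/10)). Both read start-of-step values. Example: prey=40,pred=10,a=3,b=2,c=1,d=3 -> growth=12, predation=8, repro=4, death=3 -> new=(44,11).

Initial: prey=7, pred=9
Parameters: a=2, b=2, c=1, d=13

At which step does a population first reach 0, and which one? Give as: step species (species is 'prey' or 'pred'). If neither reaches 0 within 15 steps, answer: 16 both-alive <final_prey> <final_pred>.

Step 1: prey: 7+1-1=7; pred: 9+0-11=0
First extinction: pred at step 1

Answer: 1 pred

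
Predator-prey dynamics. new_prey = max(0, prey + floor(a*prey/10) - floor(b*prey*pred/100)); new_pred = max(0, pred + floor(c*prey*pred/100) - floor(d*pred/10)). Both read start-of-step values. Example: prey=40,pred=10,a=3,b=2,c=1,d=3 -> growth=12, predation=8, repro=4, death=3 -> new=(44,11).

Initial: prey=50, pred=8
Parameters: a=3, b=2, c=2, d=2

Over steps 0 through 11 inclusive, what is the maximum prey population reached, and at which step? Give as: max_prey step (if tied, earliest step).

Step 1: prey: 50+15-8=57; pred: 8+8-1=15
Step 2: prey: 57+17-17=57; pred: 15+17-3=29
Step 3: prey: 57+17-33=41; pred: 29+33-5=57
Step 4: prey: 41+12-46=7; pred: 57+46-11=92
Step 5: prey: 7+2-12=0; pred: 92+12-18=86
Step 6: prey: 0+0-0=0; pred: 86+0-17=69
Step 7: prey: 0+0-0=0; pred: 69+0-13=56
Step 8: prey: 0+0-0=0; pred: 56+0-11=45
Step 9: prey: 0+0-0=0; pred: 45+0-9=36
Step 10: prey: 0+0-0=0; pred: 36+0-7=29
Step 11: prey: 0+0-0=0; pred: 29+0-5=24
Max prey = 57 at step 1

Answer: 57 1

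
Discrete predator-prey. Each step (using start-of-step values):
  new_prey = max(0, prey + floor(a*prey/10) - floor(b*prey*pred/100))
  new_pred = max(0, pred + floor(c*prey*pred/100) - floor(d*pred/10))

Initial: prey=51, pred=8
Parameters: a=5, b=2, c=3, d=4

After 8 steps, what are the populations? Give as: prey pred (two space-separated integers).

Step 1: prey: 51+25-8=68; pred: 8+12-3=17
Step 2: prey: 68+34-23=79; pred: 17+34-6=45
Step 3: prey: 79+39-71=47; pred: 45+106-18=133
Step 4: prey: 47+23-125=0; pred: 133+187-53=267
Step 5: prey: 0+0-0=0; pred: 267+0-106=161
Step 6: prey: 0+0-0=0; pred: 161+0-64=97
Step 7: prey: 0+0-0=0; pred: 97+0-38=59
Step 8: prey: 0+0-0=0; pred: 59+0-23=36

Answer: 0 36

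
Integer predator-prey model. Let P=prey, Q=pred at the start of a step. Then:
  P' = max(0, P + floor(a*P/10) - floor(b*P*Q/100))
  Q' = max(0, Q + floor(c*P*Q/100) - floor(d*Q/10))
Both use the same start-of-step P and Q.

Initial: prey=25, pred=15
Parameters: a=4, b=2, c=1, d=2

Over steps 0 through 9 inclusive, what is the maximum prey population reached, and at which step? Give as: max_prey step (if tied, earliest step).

Answer: 37 5

Derivation:
Step 1: prey: 25+10-7=28; pred: 15+3-3=15
Step 2: prey: 28+11-8=31; pred: 15+4-3=16
Step 3: prey: 31+12-9=34; pred: 16+4-3=17
Step 4: prey: 34+13-11=36; pred: 17+5-3=19
Step 5: prey: 36+14-13=37; pred: 19+6-3=22
Step 6: prey: 37+14-16=35; pred: 22+8-4=26
Step 7: prey: 35+14-18=31; pred: 26+9-5=30
Step 8: prey: 31+12-18=25; pred: 30+9-6=33
Step 9: prey: 25+10-16=19; pred: 33+8-6=35
Max prey = 37 at step 5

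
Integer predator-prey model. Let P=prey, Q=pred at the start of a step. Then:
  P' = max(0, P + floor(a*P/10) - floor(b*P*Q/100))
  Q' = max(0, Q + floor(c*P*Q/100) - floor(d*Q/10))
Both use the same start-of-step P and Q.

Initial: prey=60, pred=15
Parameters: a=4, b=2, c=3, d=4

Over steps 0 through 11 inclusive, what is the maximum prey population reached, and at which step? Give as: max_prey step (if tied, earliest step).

Answer: 66 1

Derivation:
Step 1: prey: 60+24-18=66; pred: 15+27-6=36
Step 2: prey: 66+26-47=45; pred: 36+71-14=93
Step 3: prey: 45+18-83=0; pred: 93+125-37=181
Step 4: prey: 0+0-0=0; pred: 181+0-72=109
Step 5: prey: 0+0-0=0; pred: 109+0-43=66
Step 6: prey: 0+0-0=0; pred: 66+0-26=40
Step 7: prey: 0+0-0=0; pred: 40+0-16=24
Step 8: prey: 0+0-0=0; pred: 24+0-9=15
Step 9: prey: 0+0-0=0; pred: 15+0-6=9
Step 10: prey: 0+0-0=0; pred: 9+0-3=6
Step 11: prey: 0+0-0=0; pred: 6+0-2=4
Max prey = 66 at step 1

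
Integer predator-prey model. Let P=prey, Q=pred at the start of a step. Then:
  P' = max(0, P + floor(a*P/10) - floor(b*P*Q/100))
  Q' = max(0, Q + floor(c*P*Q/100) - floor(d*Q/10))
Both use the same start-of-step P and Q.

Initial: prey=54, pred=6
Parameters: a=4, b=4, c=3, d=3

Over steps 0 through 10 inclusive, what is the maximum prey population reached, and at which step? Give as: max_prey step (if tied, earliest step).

Answer: 63 1

Derivation:
Step 1: prey: 54+21-12=63; pred: 6+9-1=14
Step 2: prey: 63+25-35=53; pred: 14+26-4=36
Step 3: prey: 53+21-76=0; pred: 36+57-10=83
Step 4: prey: 0+0-0=0; pred: 83+0-24=59
Step 5: prey: 0+0-0=0; pred: 59+0-17=42
Step 6: prey: 0+0-0=0; pred: 42+0-12=30
Step 7: prey: 0+0-0=0; pred: 30+0-9=21
Step 8: prey: 0+0-0=0; pred: 21+0-6=15
Step 9: prey: 0+0-0=0; pred: 15+0-4=11
Step 10: prey: 0+0-0=0; pred: 11+0-3=8
Max prey = 63 at step 1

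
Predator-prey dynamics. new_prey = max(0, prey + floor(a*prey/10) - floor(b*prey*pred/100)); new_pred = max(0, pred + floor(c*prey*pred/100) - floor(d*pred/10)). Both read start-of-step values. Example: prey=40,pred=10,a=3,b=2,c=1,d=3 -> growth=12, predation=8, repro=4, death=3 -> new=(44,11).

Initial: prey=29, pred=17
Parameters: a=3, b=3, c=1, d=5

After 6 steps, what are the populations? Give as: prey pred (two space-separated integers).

Answer: 35 2

Derivation:
Step 1: prey: 29+8-14=23; pred: 17+4-8=13
Step 2: prey: 23+6-8=21; pred: 13+2-6=9
Step 3: prey: 21+6-5=22; pred: 9+1-4=6
Step 4: prey: 22+6-3=25; pred: 6+1-3=4
Step 5: prey: 25+7-3=29; pred: 4+1-2=3
Step 6: prey: 29+8-2=35; pred: 3+0-1=2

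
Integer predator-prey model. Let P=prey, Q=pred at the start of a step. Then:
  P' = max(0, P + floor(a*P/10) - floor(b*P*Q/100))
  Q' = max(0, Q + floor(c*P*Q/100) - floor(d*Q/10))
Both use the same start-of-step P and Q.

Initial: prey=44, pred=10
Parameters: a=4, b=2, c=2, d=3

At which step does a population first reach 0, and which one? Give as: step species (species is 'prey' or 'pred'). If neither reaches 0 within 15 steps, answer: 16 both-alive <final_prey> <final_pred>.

Answer: 5 prey

Derivation:
Step 1: prey: 44+17-8=53; pred: 10+8-3=15
Step 2: prey: 53+21-15=59; pred: 15+15-4=26
Step 3: prey: 59+23-30=52; pred: 26+30-7=49
Step 4: prey: 52+20-50=22; pred: 49+50-14=85
Step 5: prey: 22+8-37=0; pred: 85+37-25=97
First extinction: prey at step 5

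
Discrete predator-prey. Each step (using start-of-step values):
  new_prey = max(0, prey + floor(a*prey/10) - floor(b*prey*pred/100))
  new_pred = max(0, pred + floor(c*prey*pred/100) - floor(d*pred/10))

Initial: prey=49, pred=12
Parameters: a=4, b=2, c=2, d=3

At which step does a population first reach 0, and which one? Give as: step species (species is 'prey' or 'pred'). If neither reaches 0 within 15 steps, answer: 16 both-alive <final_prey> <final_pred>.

Answer: 5 prey

Derivation:
Step 1: prey: 49+19-11=57; pred: 12+11-3=20
Step 2: prey: 57+22-22=57; pred: 20+22-6=36
Step 3: prey: 57+22-41=38; pred: 36+41-10=67
Step 4: prey: 38+15-50=3; pred: 67+50-20=97
Step 5: prey: 3+1-5=0; pred: 97+5-29=73
First extinction: prey at step 5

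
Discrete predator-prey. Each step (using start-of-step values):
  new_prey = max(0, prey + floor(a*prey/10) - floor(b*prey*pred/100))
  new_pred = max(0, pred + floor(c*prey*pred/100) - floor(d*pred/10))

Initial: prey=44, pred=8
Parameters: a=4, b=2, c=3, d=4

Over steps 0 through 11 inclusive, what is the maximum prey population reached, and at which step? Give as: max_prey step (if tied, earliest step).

Step 1: prey: 44+17-7=54; pred: 8+10-3=15
Step 2: prey: 54+21-16=59; pred: 15+24-6=33
Step 3: prey: 59+23-38=44; pred: 33+58-13=78
Step 4: prey: 44+17-68=0; pred: 78+102-31=149
Step 5: prey: 0+0-0=0; pred: 149+0-59=90
Step 6: prey: 0+0-0=0; pred: 90+0-36=54
Step 7: prey: 0+0-0=0; pred: 54+0-21=33
Step 8: prey: 0+0-0=0; pred: 33+0-13=20
Step 9: prey: 0+0-0=0; pred: 20+0-8=12
Step 10: prey: 0+0-0=0; pred: 12+0-4=8
Step 11: prey: 0+0-0=0; pred: 8+0-3=5
Max prey = 59 at step 2

Answer: 59 2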